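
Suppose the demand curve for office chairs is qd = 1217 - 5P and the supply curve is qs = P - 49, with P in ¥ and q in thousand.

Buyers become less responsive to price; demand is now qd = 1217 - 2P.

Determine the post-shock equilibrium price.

Before the shock: 1217 - 5P = P - 49 ⇒ 1266 = 6P ⇒ P = 211, q = 162.
The shock moves the curves to qd = 1217 - 2P and qs = P - 49.
Clearing the new market: 1217 - 2P = P - 49, so P = 422 and q = 373.

422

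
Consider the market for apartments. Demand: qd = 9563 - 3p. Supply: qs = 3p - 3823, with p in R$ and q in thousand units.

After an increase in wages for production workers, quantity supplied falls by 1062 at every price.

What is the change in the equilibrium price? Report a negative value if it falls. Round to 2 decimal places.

+177.00

Initially, 9563 - 3p = 3p - 3823, so 13386 = 6p and p = 2231, q = 2870.
The new curves are qd = 9563 - 3p (demand) and qs = 3p - 4885 (supply).
Clearing the new market: 9563 - 3p = 3p - 4885, so p = 2408 and q = 2339.
Δp = 2408 − 2231 = +177.00.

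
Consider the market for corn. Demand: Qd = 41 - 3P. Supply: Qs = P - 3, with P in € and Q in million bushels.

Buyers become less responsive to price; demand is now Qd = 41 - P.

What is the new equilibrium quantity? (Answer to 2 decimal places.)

19.00

Initially, 41 - 3P = P - 3, so 44 = 4P and P = 11, Q = 8.
After the shift, demand is Qd = 41 - P and supply is Qs = P - 3.
Setting them equal: 41 - P = P - 3 → 44 = 2P, so P = 22 and Q = 19.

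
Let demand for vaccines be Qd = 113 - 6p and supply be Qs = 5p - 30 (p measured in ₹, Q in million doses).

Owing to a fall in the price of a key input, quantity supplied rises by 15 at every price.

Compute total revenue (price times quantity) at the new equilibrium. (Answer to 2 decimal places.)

Initially, 113 - 6p = 5p - 30, so 143 = 11p and p = 13, Q = 35.
After the shift, demand is Qd = 113 - 6p and supply is Qs = 5p - 15.
Equate the new curves: 113 - 6p = 5p - 15, giving 128 = 11p, p = 128/11 ≈ 11.6364, Q = 475/11 ≈ 43.1818.
New expenditure = 11.6364 × 43.1818 = 502.48.

502.48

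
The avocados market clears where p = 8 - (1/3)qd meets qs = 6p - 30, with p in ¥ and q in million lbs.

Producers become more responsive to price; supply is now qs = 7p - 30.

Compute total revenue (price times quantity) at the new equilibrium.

Solve the original market: 24 - 3p = 6p - 30, hence p = 6 and q = 6.
With the change applied: demand qd = 24 - 3p, supply qs = 7p - 30.
Clearing the new market: 24 - 3p = 7p - 30, so p = 5.4 and q = 7.8.
New expenditure = 5.4 × 7.8 = 42.12.

42.12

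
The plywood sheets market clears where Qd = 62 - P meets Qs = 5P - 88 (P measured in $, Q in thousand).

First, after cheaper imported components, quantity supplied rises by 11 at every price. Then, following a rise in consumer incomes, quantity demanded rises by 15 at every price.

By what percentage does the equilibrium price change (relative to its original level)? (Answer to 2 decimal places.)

Solve the original market: 62 - P = 5P - 88, hence P = 25 and Q = 37.
After the shift, demand is Qd = 77 - P and supply is Qs = 5P - 77.
Setting them equal: 77 - P = 5P - 77 → 154 = 6P, so P = 77/3 ≈ 25.6667 and Q = 154/3 ≈ 51.3333.
%ΔP = (25.6667 − 25) / 25 × 100 = +2.67%.

+2.67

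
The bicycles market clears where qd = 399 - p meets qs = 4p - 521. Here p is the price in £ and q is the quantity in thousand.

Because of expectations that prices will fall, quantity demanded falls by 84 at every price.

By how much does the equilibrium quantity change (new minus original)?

-67.2

Original equilibrium: 399 - p = 4p - 521 gives 920 = 5p, so p = 184 and q = 215.
After the shift, demand is qd = 315 - p and supply is qs = 4p - 521.
Equate the new curves: 315 - p = 4p - 521, giving 836 = 5p, p = 167.2, q = 147.8.
Δq = 147.8 − 215 = -67.2.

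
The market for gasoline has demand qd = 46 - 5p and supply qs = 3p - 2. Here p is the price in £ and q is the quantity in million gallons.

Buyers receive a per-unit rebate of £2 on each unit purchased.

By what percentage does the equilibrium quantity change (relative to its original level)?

+23.4375

Solve the original market: 46 - 5p = 3p - 2, hence p = 6 and q = 16.
Since buyers' out-of-pocket price is the market price minus the rebate, the effective demand curve becomes qd = 56 - 5p.
Clearing the new market: 56 - 5p = 3p - 2, so p = 7.25 and q = 19.75.
%Δq = (19.75 − 16) / 16 × 100 = +23.4375%.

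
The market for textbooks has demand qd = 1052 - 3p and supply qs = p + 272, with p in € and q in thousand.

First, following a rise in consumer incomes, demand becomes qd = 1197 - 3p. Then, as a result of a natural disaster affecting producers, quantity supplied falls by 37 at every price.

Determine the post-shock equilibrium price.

240.5

Original equilibrium: 1052 - 3p = p + 272 gives 780 = 4p, so p = 195 and q = 467.
With the change applied: demand qd = 1197 - 3p, supply qs = p + 235.
Equate the new curves: 1197 - 3p = p + 235, giving 962 = 4p, p = 240.5, q = 475.5.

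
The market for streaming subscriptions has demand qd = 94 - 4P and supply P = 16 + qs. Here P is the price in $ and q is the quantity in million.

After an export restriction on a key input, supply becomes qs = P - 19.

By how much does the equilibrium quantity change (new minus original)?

-2.4

Before the shock: 94 - 4P = P - 16 ⇒ 110 = 5P ⇒ P = 22, q = 6.
The new curves are qd = 94 - 4P (demand) and qs = P - 19 (supply).
Setting them equal: 94 - 4P = P - 19 → 113 = 5P, so P = 22.6 and q = 3.6.
Δq = 3.6 − 6 = -2.4.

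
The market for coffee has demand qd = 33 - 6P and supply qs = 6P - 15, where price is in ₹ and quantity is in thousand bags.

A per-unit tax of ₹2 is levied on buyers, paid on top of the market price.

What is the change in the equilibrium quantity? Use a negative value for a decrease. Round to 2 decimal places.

Before the shock: 33 - 6P = 6P - 15 ⇒ 48 = 12P ⇒ P = 4, q = 9.
Since buyers pay the price plus the tax, the effective demand curve becomes qd = 21 - 6P.
Setting them equal: 21 - 6P = 6P - 15 → 36 = 12P, so P = 3 and q = 3.
Δq = 3 − 9 = -6.00.

-6.00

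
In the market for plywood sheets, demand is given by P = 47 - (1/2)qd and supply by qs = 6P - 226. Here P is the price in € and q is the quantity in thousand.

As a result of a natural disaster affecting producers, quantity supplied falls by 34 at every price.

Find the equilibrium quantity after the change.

5.5

Before the shock: 94 - 2P = 6P - 226 ⇒ 320 = 8P ⇒ P = 40, q = 14.
With the change applied: demand qd = 94 - 2P, supply qs = 6P - 260.
Setting them equal: 94 - 2P = 6P - 260 → 354 = 8P, so P = 44.25 and q = 5.5.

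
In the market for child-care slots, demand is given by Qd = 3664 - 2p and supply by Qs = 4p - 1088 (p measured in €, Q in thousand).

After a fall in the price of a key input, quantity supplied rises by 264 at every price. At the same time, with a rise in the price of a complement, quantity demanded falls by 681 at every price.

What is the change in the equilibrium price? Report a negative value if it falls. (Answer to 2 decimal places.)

-157.50

Before the shock: 3664 - 2p = 4p - 1088 ⇒ 4752 = 6p ⇒ p = 792, Q = 2080.
The new curves are Qd = 2983 - 2p (demand) and Qs = 4p - 824 (supply).
New equilibrium: 2983 - 2p = 4p - 824 ⇒ 3807 = 6p ⇒ p = 634.5, Q = 1714.
Δp = 634.5 − 792 = -157.50.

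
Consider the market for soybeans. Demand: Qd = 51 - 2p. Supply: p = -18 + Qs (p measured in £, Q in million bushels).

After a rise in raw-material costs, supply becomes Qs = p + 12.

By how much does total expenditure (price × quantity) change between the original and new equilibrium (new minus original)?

+6

Initially, 51 - 2p = p + 18, so 33 = 3p and p = 11, Q = 29.
The shock moves the curves to Qd = 51 - 2p and Qs = p + 12.
Setting them equal: 51 - 2p = p + 12 → 39 = 3p, so p = 13 and Q = 25.
Expenditure moves from 11×29 = 319 to 13×25 = 325; change = +6.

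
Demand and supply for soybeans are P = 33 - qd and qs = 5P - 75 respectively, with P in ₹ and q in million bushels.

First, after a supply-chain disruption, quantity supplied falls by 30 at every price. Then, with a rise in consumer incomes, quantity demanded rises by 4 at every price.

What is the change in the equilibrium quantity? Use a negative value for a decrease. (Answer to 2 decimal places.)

Original equilibrium: 33 - P = 5P - 75 gives 108 = 6P, so P = 18 and q = 15.
With the change applied: demand qd = 37 - P, supply qs = 5P - 105.
New equilibrium: 37 - P = 5P - 105 ⇒ 142 = 6P ⇒ P = 71/3 ≈ 23.6667, q = 40/3 ≈ 13.3333.
Δq = 13.3333 − 15 = -1.67.

-1.67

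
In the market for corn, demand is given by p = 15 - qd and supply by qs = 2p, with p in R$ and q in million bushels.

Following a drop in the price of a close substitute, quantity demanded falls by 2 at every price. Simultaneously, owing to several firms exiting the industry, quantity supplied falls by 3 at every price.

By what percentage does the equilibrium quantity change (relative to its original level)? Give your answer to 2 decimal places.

-23.33

Original equilibrium: 15 - p = 2p gives 15 = 3p, so p = 5 and q = 10.
After the shift, demand is qd = 13 - p and supply is qs = 2p - 3.
Equate the new curves: 13 - p = 2p - 3, giving 16 = 3p, p = 16/3 ≈ 5.3333, q = 23/3 ≈ 7.6667.
%Δq = (7.6667 − 10) / 10 × 100 = -23.33%.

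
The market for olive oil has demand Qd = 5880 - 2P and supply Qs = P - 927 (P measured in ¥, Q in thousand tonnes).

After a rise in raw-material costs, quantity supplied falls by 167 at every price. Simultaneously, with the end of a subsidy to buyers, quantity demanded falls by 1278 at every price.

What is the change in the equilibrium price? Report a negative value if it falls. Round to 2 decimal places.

-370.33

Before the shock: 5880 - 2P = P - 927 ⇒ 6807 = 3P ⇒ P = 2269, Q = 1342.
The shock moves the curves to Qd = 4602 - 2P and Qs = P - 1094.
Clearing the new market: 4602 - 2P = P - 1094, so P = 5696/3 ≈ 1898.6667 and Q = 2414/3 ≈ 804.6667.
ΔP = 1898.6667 − 2269 = -370.33.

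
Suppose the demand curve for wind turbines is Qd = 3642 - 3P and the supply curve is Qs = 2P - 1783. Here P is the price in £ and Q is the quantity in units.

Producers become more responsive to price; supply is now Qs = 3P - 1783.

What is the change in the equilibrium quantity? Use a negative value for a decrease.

+542.5

Solve the original market: 3642 - 3P = 2P - 1783, hence P = 1085 and Q = 387.
With the change applied: demand Qd = 3642 - 3P, supply Qs = 3P - 1783.
Clearing the new market: 3642 - 3P = 3P - 1783, so P = 5425/6 ≈ 904.1667 and Q = 929.5.
ΔQ = 929.5 − 387 = +542.5.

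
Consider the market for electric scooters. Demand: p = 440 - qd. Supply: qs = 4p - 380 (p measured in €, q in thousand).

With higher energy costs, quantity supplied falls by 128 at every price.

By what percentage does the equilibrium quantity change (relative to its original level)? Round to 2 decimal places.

Original equilibrium: 440 - p = 4p - 380 gives 820 = 5p, so p = 164 and q = 276.
With the change applied: demand qd = 440 - p, supply qs = 4p - 508.
Setting them equal: 440 - p = 4p - 508 → 948 = 5p, so p = 189.6 and q = 250.4.
%Δq = (250.4 − 276) / 276 × 100 = -9.28%.

-9.28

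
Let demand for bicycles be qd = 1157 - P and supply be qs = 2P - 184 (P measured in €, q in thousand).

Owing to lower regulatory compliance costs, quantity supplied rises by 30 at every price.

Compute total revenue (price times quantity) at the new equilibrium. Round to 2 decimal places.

Initially, 1157 - P = 2P - 184, so 1341 = 3P and P = 447, q = 710.
With the change applied: demand qd = 1157 - P, supply qs = 2P - 154.
Setting them equal: 1157 - P = 2P - 154 → 1311 = 3P, so P = 437 and q = 720.
New expenditure = 437 × 720 = 314640.00.

314640.00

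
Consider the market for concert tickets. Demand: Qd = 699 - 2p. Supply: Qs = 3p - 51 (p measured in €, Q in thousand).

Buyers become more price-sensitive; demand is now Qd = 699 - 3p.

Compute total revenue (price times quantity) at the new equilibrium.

40500

Solve the original market: 699 - 2p = 3p - 51, hence p = 150 and Q = 399.
After the shift, demand is Qd = 699 - 3p and supply is Qs = 3p - 51.
Setting them equal: 699 - 3p = 3p - 51 → 750 = 6p, so p = 125 and Q = 324.
New expenditure = 125 × 324 = 40500.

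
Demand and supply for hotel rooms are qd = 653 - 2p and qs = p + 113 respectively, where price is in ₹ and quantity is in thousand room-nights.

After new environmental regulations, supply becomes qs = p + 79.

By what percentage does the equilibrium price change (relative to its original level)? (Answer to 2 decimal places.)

Before the shock: 653 - 2p = p + 113 ⇒ 540 = 3p ⇒ p = 180, q = 293.
The shock moves the curves to qd = 653 - 2p and qs = p + 79.
New equilibrium: 653 - 2p = p + 79 ⇒ 574 = 3p ⇒ p = 574/3 ≈ 191.3333, q = 811/3 ≈ 270.3333.
%Δp = (191.3333 − 180) / 180 × 100 = +6.30%.

+6.30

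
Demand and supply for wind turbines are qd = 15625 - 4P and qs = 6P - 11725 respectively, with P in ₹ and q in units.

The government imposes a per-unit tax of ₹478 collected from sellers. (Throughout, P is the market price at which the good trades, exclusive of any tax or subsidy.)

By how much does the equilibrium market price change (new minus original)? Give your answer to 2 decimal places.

Initially, 15625 - 4P = 6P - 11725, so 27350 = 10P and P = 2735, q = 4685.
Since sellers keep the price net of the tax, the effective supply curve becomes qs = 6P - 14593.
Equate the new curves: 15625 - 4P = 6P - 14593, giving 30218 = 10P, P = 3021.8, q = 3537.8.
ΔP = 3021.8 − 2735 = +286.80.

+286.80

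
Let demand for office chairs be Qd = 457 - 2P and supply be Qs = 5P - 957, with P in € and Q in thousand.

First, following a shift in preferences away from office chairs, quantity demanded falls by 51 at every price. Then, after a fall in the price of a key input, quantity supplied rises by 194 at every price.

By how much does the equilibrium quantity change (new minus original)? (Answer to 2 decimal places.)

+19.00

Initially, 457 - 2P = 5P - 957, so 1414 = 7P and P = 202, Q = 53.
With the change applied: demand Qd = 406 - 2P, supply Qs = 5P - 763.
Setting them equal: 406 - 2P = 5P - 763 → 1169 = 7P, so P = 167 and Q = 72.
ΔQ = 72 − 53 = +19.00.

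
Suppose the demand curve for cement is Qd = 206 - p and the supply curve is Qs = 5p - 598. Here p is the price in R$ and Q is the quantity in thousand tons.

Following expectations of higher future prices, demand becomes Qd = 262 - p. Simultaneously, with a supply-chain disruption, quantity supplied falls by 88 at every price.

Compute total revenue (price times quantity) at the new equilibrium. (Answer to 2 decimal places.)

Initially, 206 - p = 5p - 598, so 804 = 6p and p = 134, Q = 72.
The shock moves the curves to Qd = 262 - p and Qs = 5p - 686.
New equilibrium: 262 - p = 5p - 686 ⇒ 948 = 6p ⇒ p = 158, Q = 104.
New expenditure = 158 × 104 = 16432.00.

16432.00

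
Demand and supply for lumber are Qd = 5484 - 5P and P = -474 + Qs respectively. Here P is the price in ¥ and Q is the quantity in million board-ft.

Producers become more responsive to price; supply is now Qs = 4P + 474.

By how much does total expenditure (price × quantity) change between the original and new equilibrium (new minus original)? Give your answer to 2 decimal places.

+410356.11

Original equilibrium: 5484 - 5P = P + 474 gives 5010 = 6P, so P = 835 and Q = 1309.
The shock moves the curves to Qd = 5484 - 5P and Qs = 4P + 474.
Equate the new curves: 5484 - 5P = 4P + 474, giving 5010 = 9P, P = 1670/3 ≈ 556.6667, Q = 8102/3 ≈ 2700.6667.
Expenditure moves from 835×1309 = 1093015 to 556.6667×2700.6667 = 1503371.1111; change = +410356.11.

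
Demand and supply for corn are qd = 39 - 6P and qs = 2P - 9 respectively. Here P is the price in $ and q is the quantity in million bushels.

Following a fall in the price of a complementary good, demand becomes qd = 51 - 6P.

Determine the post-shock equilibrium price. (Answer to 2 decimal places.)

7.50

Solve the original market: 39 - 6P = 2P - 9, hence P = 6 and q = 3.
With the change applied: demand qd = 51 - 6P, supply qs = 2P - 9.
Setting them equal: 51 - 6P = 2P - 9 → 60 = 8P, so P = 7.5 and q = 6.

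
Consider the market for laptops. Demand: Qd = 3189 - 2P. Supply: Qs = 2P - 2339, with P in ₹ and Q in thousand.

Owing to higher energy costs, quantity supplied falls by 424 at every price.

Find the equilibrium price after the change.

Original equilibrium: 3189 - 2P = 2P - 2339 gives 5528 = 4P, so P = 1382 and Q = 425.
With the change applied: demand Qd = 3189 - 2P, supply Qs = 2P - 2763.
New equilibrium: 3189 - 2P = 2P - 2763 ⇒ 5952 = 4P ⇒ P = 1488, Q = 213.

1488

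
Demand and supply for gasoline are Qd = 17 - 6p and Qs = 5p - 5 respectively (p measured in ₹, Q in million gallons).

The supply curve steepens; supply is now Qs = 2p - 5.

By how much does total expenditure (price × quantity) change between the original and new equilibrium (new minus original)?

Solve the original market: 17 - 6p = 5p - 5, hence p = 2 and Q = 5.
The shock moves the curves to Qd = 17 - 6p and Qs = 2p - 5.
Equate the new curves: 17 - 6p = 2p - 5, giving 22 = 8p, p = 2.75, Q = 0.5.
Expenditure moves from 2×5 = 10 to 2.75×0.5 = 1.375; change = -8.625.

-8.625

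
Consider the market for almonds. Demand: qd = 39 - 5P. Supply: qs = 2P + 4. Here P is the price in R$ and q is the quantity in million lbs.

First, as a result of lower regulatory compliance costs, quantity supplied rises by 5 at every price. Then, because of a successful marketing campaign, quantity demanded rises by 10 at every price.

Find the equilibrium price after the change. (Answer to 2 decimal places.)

Solve the original market: 39 - 5P = 2P + 4, hence P = 5 and q = 14.
The new curves are qd = 49 - 5P (demand) and qs = 2P + 9 (supply).
New equilibrium: 49 - 5P = 2P + 9 ⇒ 40 = 7P ⇒ P = 40/7 ≈ 5.7143, q = 143/7 ≈ 20.4286.

5.71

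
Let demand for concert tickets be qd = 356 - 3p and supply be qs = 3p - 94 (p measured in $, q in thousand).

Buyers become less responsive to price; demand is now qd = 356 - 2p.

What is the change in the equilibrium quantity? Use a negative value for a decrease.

+45

Before the shock: 356 - 3p = 3p - 94 ⇒ 450 = 6p ⇒ p = 75, q = 131.
The shock moves the curves to qd = 356 - 2p and qs = 3p - 94.
New equilibrium: 356 - 2p = 3p - 94 ⇒ 450 = 5p ⇒ p = 90, q = 176.
Δq = 176 − 131 = +45.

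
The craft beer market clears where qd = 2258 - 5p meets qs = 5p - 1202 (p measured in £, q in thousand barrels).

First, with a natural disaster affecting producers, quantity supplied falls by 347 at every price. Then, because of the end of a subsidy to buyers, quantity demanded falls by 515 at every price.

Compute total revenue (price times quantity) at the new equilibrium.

31932.4

Initially, 2258 - 5p = 5p - 1202, so 3460 = 10p and p = 346, q = 528.
The shock moves the curves to qd = 1743 - 5p and qs = 5p - 1549.
Clearing the new market: 1743 - 5p = 5p - 1549, so p = 329.2 and q = 97.
New expenditure = 329.2 × 97 = 31932.4.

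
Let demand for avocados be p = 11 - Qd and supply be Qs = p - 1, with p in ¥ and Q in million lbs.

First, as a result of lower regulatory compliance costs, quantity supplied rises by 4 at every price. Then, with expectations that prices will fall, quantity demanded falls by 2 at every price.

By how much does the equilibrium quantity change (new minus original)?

+1

Initially, 11 - p = p - 1, so 12 = 2p and p = 6, Q = 5.
After the shift, demand is Qd = 9 - p and supply is Qs = p + 3.
Equate the new curves: 9 - p = p + 3, giving 6 = 2p, p = 3, Q = 6.
ΔQ = 6 − 5 = +1.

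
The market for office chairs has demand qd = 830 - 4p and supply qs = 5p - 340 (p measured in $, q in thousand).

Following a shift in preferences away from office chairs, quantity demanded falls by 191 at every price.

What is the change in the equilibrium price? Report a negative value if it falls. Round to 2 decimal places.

Before the shock: 830 - 4p = 5p - 340 ⇒ 1170 = 9p ⇒ p = 130, q = 310.
With the change applied: demand qd = 639 - 4p, supply qs = 5p - 340.
Equate the new curves: 639 - 4p = 5p - 340, giving 979 = 9p, p = 979/9 ≈ 108.7778, q = 1835/9 ≈ 203.8889.
Δp = 108.7778 − 130 = -21.22.

-21.22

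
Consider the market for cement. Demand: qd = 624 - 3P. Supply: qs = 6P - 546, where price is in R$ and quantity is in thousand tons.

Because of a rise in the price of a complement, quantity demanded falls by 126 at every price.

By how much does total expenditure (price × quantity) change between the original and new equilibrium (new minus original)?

Initially, 624 - 3P = 6P - 546, so 1170 = 9P and P = 130, q = 234.
The shock moves the curves to qd = 498 - 3P and qs = 6P - 546.
Equate the new curves: 498 - 3P = 6P - 546, giving 1044 = 9P, P = 116, q = 150.
Expenditure moves from 130×234 = 30420 to 116×150 = 17400; change = -13020.

-13020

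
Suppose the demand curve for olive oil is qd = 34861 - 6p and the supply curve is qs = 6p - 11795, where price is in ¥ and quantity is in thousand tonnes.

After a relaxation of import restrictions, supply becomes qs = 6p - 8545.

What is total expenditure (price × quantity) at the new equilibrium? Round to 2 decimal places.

Before the shock: 34861 - 6p = 6p - 11795 ⇒ 46656 = 12p ⇒ p = 3888, q = 11533.
The shock moves the curves to qd = 34861 - 6p and qs = 6p - 8545.
Setting them equal: 34861 - 6p = 6p - 8545 → 43406 = 12p, so p = 21703/6 ≈ 3617.1667 and q = 13158.
New expenditure = 3617.1667 × 13158 = 47594679.00.

47594679.00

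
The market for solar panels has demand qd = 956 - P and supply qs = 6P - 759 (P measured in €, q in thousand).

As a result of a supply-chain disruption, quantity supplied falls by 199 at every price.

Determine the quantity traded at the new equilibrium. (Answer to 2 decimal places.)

682.57

Solve the original market: 956 - P = 6P - 759, hence P = 245 and q = 711.
With the change applied: demand qd = 956 - P, supply qs = 6P - 958.
New equilibrium: 956 - P = 6P - 958 ⇒ 1914 = 7P ⇒ P = 1914/7 ≈ 273.4286, q = 4778/7 ≈ 682.5714.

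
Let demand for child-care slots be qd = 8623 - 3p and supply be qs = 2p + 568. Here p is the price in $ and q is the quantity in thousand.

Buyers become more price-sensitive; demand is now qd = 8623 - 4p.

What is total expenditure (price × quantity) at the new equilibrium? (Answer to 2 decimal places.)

Original equilibrium: 8623 - 3p = 2p + 568 gives 8055 = 5p, so p = 1611 and q = 3790.
The new curves are qd = 8623 - 4p (demand) and qs = 2p + 568 (supply).
Equate the new curves: 8623 - 4p = 2p + 568, giving 8055 = 6p, p = 1342.5, q = 3253.
New expenditure = 1342.5 × 3253 = 4367152.50.

4367152.50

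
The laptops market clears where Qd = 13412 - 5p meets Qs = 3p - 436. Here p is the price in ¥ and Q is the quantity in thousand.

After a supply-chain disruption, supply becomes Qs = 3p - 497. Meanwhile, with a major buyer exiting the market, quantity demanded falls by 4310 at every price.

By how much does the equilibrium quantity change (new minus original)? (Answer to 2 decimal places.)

Solve the original market: 13412 - 5p = 3p - 436, hence p = 1731 and Q = 4757.
The shock moves the curves to Qd = 9102 - 5p and Qs = 3p - 497.
Equate the new curves: 9102 - 5p = 3p - 497, giving 9599 = 8p, p = 1199.875, Q = 3102.625.
ΔQ = 3102.625 − 4757 = -1654.38.

-1654.38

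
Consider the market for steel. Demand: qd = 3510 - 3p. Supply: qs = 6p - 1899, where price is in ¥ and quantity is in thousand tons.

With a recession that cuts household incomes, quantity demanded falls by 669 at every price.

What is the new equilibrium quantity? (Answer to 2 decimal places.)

Before the shock: 3510 - 3p = 6p - 1899 ⇒ 5409 = 9p ⇒ p = 601, q = 1707.
With the change applied: demand qd = 2841 - 3p, supply qs = 6p - 1899.
Equate the new curves: 2841 - 3p = 6p - 1899, giving 4740 = 9p, p = 1580/3 ≈ 526.6667, q = 1261.

1261.00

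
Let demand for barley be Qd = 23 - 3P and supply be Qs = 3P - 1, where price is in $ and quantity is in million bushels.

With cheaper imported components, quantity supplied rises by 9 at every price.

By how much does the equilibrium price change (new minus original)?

Solve the original market: 23 - 3P = 3P - 1, hence P = 4 and Q = 11.
The shock moves the curves to Qd = 23 - 3P and Qs = 3P + 8.
Clearing the new market: 23 - 3P = 3P + 8, so P = 2.5 and Q = 15.5.
ΔP = 2.5 − 4 = -1.5.

-1.5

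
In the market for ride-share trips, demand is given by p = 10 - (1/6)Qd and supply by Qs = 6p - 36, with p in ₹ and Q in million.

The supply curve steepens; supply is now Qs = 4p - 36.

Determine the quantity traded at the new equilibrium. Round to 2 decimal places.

2.40

Solve the original market: 60 - 6p = 6p - 36, hence p = 8 and Q = 12.
With the change applied: demand Qd = 60 - 6p, supply Qs = 4p - 36.
Clearing the new market: 60 - 6p = 4p - 36, so p = 9.6 and Q = 2.4.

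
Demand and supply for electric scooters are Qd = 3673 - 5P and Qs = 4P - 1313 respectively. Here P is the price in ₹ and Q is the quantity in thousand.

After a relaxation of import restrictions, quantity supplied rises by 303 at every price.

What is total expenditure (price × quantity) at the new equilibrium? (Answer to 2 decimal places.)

Solve the original market: 3673 - 5P = 4P - 1313, hence P = 554 and Q = 903.
The shock moves the curves to Qd = 3673 - 5P and Qs = 4P - 1010.
New equilibrium: 3673 - 5P = 4P - 1010 ⇒ 4683 = 9P ⇒ P = 1561/3 ≈ 520.3333, Q = 3214/3 ≈ 1071.3333.
New expenditure = 520.3333 × 1071.3333 = 557450.44.

557450.44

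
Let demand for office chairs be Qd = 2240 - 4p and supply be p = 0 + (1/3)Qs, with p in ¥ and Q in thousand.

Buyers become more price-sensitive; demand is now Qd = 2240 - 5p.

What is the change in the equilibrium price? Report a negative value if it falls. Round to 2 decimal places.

Initially, 2240 - 4p = 3p, so 2240 = 7p and p = 320, Q = 960.
The shock moves the curves to Qd = 2240 - 5p and Qs = 3p.
New equilibrium: 2240 - 5p = 3p ⇒ 2240 = 8p ⇒ p = 280, Q = 840.
Δp = 280 − 320 = -40.00.

-40.00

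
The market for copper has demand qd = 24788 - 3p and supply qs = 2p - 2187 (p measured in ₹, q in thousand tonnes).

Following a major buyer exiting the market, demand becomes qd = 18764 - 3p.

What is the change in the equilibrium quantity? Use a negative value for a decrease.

Solve the original market: 24788 - 3p = 2p - 2187, hence p = 5395 and q = 8603.
With the change applied: demand qd = 18764 - 3p, supply qs = 2p - 2187.
Equate the new curves: 18764 - 3p = 2p - 2187, giving 20951 = 5p, p = 4190.2, q = 6193.4.
Δq = 6193.4 − 8603 = -2409.6.

-2409.6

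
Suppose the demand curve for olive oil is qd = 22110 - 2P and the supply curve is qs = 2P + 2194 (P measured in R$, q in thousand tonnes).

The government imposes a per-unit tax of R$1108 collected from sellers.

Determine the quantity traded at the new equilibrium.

Original equilibrium: 22110 - 2P = 2P + 2194 gives 19916 = 4P, so P = 4979 and q = 12152.
Since sellers keep the price net of the tax, the effective supply curve becomes qs = 2P - 22.
Clearing the new market: 22110 - 2P = 2P - 22, so P = 5533 and q = 11044.

11044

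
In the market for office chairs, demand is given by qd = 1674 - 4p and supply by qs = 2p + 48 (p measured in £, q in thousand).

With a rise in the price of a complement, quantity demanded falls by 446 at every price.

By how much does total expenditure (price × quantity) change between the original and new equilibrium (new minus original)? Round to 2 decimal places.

Before the shock: 1674 - 4p = 2p + 48 ⇒ 1626 = 6p ⇒ p = 271, q = 590.
The shock moves the curves to qd = 1228 - 4p and qs = 2p + 48.
Equate the new curves: 1228 - 4p = 2p + 48, giving 1180 = 6p, p = 590/3 ≈ 196.6667, q = 1324/3 ≈ 441.3333.
Expenditure moves from 271×590 = 159890 to 196.6667×441.3333 = 86795.5556; change = -73094.44.

-73094.44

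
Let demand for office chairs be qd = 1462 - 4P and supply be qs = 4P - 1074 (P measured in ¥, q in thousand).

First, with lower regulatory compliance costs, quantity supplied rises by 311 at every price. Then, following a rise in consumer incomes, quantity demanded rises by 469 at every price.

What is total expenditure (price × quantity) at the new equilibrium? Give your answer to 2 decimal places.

196662.00

Original equilibrium: 1462 - 4P = 4P - 1074 gives 2536 = 8P, so P = 317 and q = 194.
The shock moves the curves to qd = 1931 - 4P and qs = 4P - 763.
Equate the new curves: 1931 - 4P = 4P - 763, giving 2694 = 8P, P = 336.75, q = 584.
New expenditure = 336.75 × 584 = 196662.00.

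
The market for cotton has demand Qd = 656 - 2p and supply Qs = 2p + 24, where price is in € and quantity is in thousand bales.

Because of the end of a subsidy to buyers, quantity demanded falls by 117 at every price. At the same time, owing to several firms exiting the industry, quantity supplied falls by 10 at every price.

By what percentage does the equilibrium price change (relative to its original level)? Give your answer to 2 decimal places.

-16.93

Original equilibrium: 656 - 2p = 2p + 24 gives 632 = 4p, so p = 158 and Q = 340.
The shock moves the curves to Qd = 539 - 2p and Qs = 2p + 14.
Setting them equal: 539 - 2p = 2p + 14 → 525 = 4p, so p = 131.25 and Q = 276.5.
%Δp = (131.25 − 158) / 158 × 100 = -16.93%.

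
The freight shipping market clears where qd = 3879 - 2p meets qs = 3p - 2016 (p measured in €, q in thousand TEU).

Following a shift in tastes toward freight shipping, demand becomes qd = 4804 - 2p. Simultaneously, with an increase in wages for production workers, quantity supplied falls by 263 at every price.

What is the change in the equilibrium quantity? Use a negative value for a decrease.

+449.8

Initially, 3879 - 2p = 3p - 2016, so 5895 = 5p and p = 1179, q = 1521.
The new curves are qd = 4804 - 2p (demand) and qs = 3p - 2279 (supply).
Setting them equal: 4804 - 2p = 3p - 2279 → 7083 = 5p, so p = 1416.6 and q = 1970.8.
Δq = 1970.8 − 1521 = +449.8.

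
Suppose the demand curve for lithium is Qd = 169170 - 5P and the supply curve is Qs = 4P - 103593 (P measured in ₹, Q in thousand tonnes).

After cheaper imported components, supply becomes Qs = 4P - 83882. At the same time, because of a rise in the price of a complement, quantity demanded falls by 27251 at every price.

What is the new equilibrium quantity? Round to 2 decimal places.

Initially, 169170 - 5P = 4P - 103593, so 272763 = 9P and P = 30307, Q = 17635.
The shock moves the curves to Qd = 141919 - 5P and Qs = 4P - 83882.
Setting them equal: 141919 - 5P = 4P - 83882 → 225801 = 9P, so P = 25089 and Q = 16474.

16474.00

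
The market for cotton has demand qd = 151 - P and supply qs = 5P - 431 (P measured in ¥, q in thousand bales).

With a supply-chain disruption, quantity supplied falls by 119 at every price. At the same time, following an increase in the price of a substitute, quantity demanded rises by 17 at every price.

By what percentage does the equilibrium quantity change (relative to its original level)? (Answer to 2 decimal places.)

Before the shock: 151 - P = 5P - 431 ⇒ 582 = 6P ⇒ P = 97, q = 54.
The shock moves the curves to qd = 168 - P and qs = 5P - 550.
Equate the new curves: 168 - P = 5P - 550, giving 718 = 6P, P = 359/3 ≈ 119.6667, q = 145/3 ≈ 48.3333.
%Δq = (48.3333 − 54) / 54 × 100 = -10.49%.

-10.49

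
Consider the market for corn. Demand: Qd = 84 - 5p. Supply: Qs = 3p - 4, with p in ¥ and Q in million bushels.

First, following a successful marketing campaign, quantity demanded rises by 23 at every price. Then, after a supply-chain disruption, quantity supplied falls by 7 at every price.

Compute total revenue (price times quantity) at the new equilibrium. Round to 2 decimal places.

490.44

Initially, 84 - 5p = 3p - 4, so 88 = 8p and p = 11, Q = 29.
The new curves are Qd = 107 - 5p (demand) and Qs = 3p - 11 (supply).
New equilibrium: 107 - 5p = 3p - 11 ⇒ 118 = 8p ⇒ p = 14.75, Q = 33.25.
New expenditure = 14.75 × 33.25 = 490.44.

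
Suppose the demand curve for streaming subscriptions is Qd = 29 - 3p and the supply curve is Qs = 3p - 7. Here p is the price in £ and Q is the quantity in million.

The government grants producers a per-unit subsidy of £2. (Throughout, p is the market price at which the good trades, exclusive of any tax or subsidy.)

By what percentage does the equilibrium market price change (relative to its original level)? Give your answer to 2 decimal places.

Solve the original market: 29 - 3p = 3p - 7, hence p = 6 and Q = 11.
Since sellers receive the price plus the subsidy, the effective supply curve becomes Qs = 3p - 1.
Setting them equal: 29 - 3p = 3p - 1 → 30 = 6p, so p = 5 and Q = 14.
%Δp = (5 − 6) / 6 × 100 = -16.67%.

-16.67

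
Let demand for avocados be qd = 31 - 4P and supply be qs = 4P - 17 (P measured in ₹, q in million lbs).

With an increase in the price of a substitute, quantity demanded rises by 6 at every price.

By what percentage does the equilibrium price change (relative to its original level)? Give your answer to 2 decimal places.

Before the shock: 31 - 4P = 4P - 17 ⇒ 48 = 8P ⇒ P = 6, q = 7.
The new curves are qd = 37 - 4P (demand) and qs = 4P - 17 (supply).
New equilibrium: 37 - 4P = 4P - 17 ⇒ 54 = 8P ⇒ P = 6.75, q = 10.
%ΔP = (6.75 − 6) / 6 × 100 = +12.50%.

+12.50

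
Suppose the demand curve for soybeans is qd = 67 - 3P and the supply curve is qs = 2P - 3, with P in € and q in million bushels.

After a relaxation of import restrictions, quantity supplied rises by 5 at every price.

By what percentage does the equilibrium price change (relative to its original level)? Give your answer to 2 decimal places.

Before the shock: 67 - 3P = 2P - 3 ⇒ 70 = 5P ⇒ P = 14, q = 25.
With the change applied: demand qd = 67 - 3P, supply qs = 2P + 2.
Equate the new curves: 67 - 3P = 2P + 2, giving 65 = 5P, P = 13, q = 28.
%ΔP = (13 − 14) / 14 × 100 = -7.14%.

-7.14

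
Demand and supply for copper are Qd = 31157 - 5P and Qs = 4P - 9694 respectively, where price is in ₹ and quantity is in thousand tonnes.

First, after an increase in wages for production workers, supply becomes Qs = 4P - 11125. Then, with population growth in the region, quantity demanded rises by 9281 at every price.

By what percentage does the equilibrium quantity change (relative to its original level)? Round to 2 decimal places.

Solve the original market: 31157 - 5P = 4P - 9694, hence P = 4539 and Q = 8462.
The shock moves the curves to Qd = 40438 - 5P and Qs = 4P - 11125.
Equate the new curves: 40438 - 5P = 4P - 11125, giving 51563 = 9P, P = 51563/9 ≈ 5729.2222, Q = 106127/9 ≈ 11791.8889.
%ΔQ = (11791.8889 − 8462) / 8462 × 100 = +39.35%.

+39.35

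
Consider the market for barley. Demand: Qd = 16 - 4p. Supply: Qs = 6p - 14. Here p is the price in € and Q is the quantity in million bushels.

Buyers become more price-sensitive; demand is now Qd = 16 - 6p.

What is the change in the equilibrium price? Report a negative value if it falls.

Original equilibrium: 16 - 4p = 6p - 14 gives 30 = 10p, so p = 3 and Q = 4.
After the shift, demand is Qd = 16 - 6p and supply is Qs = 6p - 14.
Equate the new curves: 16 - 6p = 6p - 14, giving 30 = 12p, p = 2.5, Q = 1.
Δp = 2.5 − 3 = -0.5.

-0.5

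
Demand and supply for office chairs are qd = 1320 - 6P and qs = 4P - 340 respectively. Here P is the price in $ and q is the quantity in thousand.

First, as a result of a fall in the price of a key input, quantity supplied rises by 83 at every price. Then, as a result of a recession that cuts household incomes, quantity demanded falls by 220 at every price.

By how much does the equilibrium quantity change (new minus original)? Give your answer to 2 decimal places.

Solve the original market: 1320 - 6P = 4P - 340, hence P = 166 and q = 324.
After the shift, demand is qd = 1100 - 6P and supply is qs = 4P - 257.
Clearing the new market: 1100 - 6P = 4P - 257, so P = 135.7 and q = 285.8.
Δq = 285.8 − 324 = -38.20.

-38.20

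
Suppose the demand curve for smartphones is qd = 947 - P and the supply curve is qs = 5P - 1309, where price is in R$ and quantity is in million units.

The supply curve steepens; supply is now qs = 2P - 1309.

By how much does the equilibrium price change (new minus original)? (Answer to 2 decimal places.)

Before the shock: 947 - P = 5P - 1309 ⇒ 2256 = 6P ⇒ P = 376, q = 571.
The shock moves the curves to qd = 947 - P and qs = 2P - 1309.
Clearing the new market: 947 - P = 2P - 1309, so P = 752 and q = 195.
ΔP = 752 − 376 = +376.00.

+376.00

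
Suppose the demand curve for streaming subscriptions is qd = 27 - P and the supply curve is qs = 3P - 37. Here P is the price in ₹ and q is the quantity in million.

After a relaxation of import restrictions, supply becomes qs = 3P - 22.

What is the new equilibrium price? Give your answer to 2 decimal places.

Original equilibrium: 27 - P = 3P - 37 gives 64 = 4P, so P = 16 and q = 11.
The shock moves the curves to qd = 27 - P and qs = 3P - 22.
Equate the new curves: 27 - P = 3P - 22, giving 49 = 4P, P = 12.25, q = 14.75.

12.25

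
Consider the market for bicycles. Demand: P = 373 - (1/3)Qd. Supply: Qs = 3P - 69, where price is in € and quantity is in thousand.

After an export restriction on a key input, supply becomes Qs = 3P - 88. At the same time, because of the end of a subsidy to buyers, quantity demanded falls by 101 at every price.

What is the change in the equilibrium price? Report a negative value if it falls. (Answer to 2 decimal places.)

-13.67

Initially, 1119 - 3P = 3P - 69, so 1188 = 6P and P = 198, Q = 525.
With the change applied: demand Qd = 1018 - 3P, supply Qs = 3P - 88.
Equate the new curves: 1018 - 3P = 3P - 88, giving 1106 = 6P, P = 553/3 ≈ 184.3333, Q = 465.
ΔP = 184.3333 − 198 = -13.67.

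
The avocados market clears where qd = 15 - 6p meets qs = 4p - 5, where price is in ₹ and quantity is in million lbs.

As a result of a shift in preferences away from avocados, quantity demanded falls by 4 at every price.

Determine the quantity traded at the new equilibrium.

Original equilibrium: 15 - 6p = 4p - 5 gives 20 = 10p, so p = 2 and q = 3.
With the change applied: demand qd = 11 - 6p, supply qs = 4p - 5.
New equilibrium: 11 - 6p = 4p - 5 ⇒ 16 = 10p ⇒ p = 1.6, q = 1.4.

1.4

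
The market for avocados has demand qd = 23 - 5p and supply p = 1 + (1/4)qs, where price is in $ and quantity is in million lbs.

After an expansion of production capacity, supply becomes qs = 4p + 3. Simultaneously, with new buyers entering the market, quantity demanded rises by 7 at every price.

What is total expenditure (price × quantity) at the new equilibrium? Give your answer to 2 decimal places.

Initially, 23 - 5p = 4p - 4, so 27 = 9p and p = 3, q = 8.
With the change applied: demand qd = 30 - 5p, supply qs = 4p + 3.
New equilibrium: 30 - 5p = 4p + 3 ⇒ 27 = 9p ⇒ p = 3, q = 15.
New expenditure = 3 × 15 = 45.00.

45.00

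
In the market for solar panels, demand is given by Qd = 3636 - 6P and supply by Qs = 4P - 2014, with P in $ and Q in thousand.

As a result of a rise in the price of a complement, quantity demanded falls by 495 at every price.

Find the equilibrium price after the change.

Solve the original market: 3636 - 6P = 4P - 2014, hence P = 565 and Q = 246.
The new curves are Qd = 3141 - 6P (demand) and Qs = 4P - 2014 (supply).
Clearing the new market: 3141 - 6P = 4P - 2014, so P = 515.5 and Q = 48.

515.5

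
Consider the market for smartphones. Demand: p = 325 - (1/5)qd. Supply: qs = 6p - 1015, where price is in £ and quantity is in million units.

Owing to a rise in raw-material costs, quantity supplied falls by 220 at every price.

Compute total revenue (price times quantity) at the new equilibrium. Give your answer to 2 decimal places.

Solve the original market: 1625 - 5p = 6p - 1015, hence p = 240 and q = 425.
After the shift, demand is qd = 1625 - 5p and supply is qs = 6p - 1235.
Equate the new curves: 1625 - 5p = 6p - 1235, giving 2860 = 11p, p = 260, q = 325.
New expenditure = 260 × 325 = 84500.00.

84500.00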